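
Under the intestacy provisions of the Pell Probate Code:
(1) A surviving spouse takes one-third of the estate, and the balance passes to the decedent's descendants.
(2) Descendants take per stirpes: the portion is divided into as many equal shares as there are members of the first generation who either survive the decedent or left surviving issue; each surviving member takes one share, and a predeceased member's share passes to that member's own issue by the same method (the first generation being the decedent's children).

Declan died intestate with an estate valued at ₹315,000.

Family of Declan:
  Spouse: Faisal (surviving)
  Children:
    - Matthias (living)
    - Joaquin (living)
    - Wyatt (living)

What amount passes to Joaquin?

Faisal takes one-third of ₹315,000 = ₹105,000. The remaining ₹210,000 passes to the descendants.
The descendants' portion (₹210,000) is divided into 3 shares of ₹70,000: Matthias, Joaquin, and Wyatt each take ₹70,000.

Joaquin receives ₹70,000.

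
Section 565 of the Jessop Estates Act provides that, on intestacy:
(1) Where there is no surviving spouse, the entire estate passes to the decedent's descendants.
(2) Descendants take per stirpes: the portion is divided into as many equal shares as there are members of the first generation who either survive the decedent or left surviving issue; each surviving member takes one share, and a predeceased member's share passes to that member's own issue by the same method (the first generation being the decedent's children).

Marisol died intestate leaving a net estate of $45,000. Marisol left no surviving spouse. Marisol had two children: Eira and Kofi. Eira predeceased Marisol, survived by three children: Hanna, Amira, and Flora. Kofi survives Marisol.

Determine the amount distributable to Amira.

Amira receives $7,500.

The entire $45,000 passes to the descendants.
That amount ($45,000) is divided into 2 shares of $22,500: Kofi takes $22,500; Eira's $22,500 share passes to Eira's issue.
Eira's share ($22,500) is divided into 3 shares of $7,500: Hanna, Amira, and Flora each take $7,500.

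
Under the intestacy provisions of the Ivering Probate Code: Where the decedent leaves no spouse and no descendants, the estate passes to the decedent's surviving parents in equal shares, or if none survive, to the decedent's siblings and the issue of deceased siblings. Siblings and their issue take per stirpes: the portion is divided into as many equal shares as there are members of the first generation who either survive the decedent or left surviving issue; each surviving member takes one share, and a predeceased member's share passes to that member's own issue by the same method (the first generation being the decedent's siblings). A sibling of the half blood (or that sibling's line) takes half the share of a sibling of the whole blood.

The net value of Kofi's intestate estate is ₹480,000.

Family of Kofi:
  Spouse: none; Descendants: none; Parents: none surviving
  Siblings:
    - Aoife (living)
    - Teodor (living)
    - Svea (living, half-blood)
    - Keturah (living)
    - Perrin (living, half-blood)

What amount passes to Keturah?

Keturah receives ₹120,000.

The entire ₹480,000 passes to the siblings and their issue.
Counting each half-blood sibling's line as half a unit, there are 4 units in ₹480,000, so one unit is ₹120,000. Whole-blood lines (Aoife, Teodor, and Keturah) take ₹120,000 each; half-blood lines (Svea and Perrin) take ₹60,000 each.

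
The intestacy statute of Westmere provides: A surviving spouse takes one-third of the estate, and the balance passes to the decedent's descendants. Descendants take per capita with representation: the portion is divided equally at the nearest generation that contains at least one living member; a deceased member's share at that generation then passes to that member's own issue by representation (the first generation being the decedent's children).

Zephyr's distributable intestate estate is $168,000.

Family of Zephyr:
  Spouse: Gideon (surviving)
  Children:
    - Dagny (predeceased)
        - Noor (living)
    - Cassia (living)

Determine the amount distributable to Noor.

Noor receives $56,000.

Gideon takes one-third of $168,000 = $56,000. The remaining $112,000 passes to the descendants.
The descendants' portion ($112,000) is divided into 2 shares of $56,000: Cassia takes $56,000; Dagny's $56,000 share passes to Dagny's issue.
Dagny's share ($56,000) passes entirely to Noor.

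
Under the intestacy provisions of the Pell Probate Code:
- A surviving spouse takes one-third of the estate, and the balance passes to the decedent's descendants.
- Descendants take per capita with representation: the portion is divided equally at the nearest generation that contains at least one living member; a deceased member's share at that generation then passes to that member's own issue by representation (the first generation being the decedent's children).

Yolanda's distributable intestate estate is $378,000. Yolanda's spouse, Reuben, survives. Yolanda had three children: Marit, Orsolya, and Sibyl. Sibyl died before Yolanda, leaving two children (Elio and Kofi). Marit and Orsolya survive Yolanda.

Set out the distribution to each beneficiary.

Reuben: $126,000; Marit: $84,000; Orsolya: $84,000; Elio: $42,000; Kofi: $42,000

Reuben takes one-third of $378,000 = $126,000. The remaining $252,000 passes to the descendants.
The descendants' portion ($252,000) is divided into 3 shares of $84,000: Marit and Orsolya each take $84,000; Sibyl's $84,000 share passes to Sibyl's issue.
Sibyl's share ($84,000) is divided into 2 shares of $42,000: Elio and Kofi each take $42,000.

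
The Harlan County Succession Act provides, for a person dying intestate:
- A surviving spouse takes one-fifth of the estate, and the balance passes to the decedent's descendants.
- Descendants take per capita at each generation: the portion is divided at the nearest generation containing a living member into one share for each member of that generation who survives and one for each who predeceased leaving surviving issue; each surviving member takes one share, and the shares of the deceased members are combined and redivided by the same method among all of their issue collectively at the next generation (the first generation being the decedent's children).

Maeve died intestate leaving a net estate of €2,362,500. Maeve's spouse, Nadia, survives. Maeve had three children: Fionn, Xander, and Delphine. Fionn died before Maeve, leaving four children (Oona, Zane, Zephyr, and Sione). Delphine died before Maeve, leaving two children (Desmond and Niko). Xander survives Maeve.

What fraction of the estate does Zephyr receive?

Zephyr receives 4/45 of the estate.

Nadia takes one-fifth of €2,362,500 = €472,500. The remaining €1,890,000 passes to the descendants.
The descendants' portion (€1,890,000) is divided at the children's generation into 3 shares of €630,000. Xander takes €630,000. The 2 shares of the deceased (Fionn and Delphine) are combined into a pool of €1,260,000.
That pool (€1,260,000) is divided at the grandchildren's generation equally among Oona, Zane, Zephyr, Sione, Desmond, and Niko: €210,000 each.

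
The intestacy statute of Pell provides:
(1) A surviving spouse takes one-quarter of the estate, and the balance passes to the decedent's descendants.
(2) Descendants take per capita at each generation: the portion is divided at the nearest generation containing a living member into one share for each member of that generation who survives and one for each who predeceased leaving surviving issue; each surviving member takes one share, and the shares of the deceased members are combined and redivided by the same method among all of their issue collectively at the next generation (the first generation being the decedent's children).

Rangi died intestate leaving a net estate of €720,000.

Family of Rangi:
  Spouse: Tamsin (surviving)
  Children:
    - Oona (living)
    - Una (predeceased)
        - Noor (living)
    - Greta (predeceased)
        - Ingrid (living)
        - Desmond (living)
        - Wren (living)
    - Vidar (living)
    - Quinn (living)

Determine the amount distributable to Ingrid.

Ingrid receives €54,000.

Tamsin takes one-quarter of €720,000 = €180,000. The remaining €540,000 passes to the descendants.
The descendants' portion (€540,000) is divided at the children's generation into 5 shares of €108,000. Oona, Vidar, and Quinn each take €108,000. The 2 shares of the deceased (Una and Greta) are combined into a pool of €216,000.
That pool (€216,000) is divided at the grandchildren's generation equally among Noor, Ingrid, Desmond, and Wren: €54,000 each.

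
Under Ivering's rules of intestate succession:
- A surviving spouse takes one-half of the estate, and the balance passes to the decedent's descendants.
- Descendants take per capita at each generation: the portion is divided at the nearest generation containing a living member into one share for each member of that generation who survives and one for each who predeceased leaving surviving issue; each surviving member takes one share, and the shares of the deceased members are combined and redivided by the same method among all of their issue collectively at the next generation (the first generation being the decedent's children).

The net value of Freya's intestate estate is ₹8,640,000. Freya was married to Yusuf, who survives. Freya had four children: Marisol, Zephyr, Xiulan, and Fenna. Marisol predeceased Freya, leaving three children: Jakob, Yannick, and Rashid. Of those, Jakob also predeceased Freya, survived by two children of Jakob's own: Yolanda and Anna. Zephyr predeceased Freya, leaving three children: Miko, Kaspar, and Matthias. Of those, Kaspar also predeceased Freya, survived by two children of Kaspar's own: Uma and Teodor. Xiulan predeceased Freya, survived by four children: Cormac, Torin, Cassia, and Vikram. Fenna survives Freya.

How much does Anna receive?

Yusuf takes one-half of ₹8,640,000 = ₹4,320,000. The remaining ₹4,320,000 passes to the descendants.
The descendants' portion (₹4,320,000) is divided at the children's generation into 4 shares of ₹1,080,000. Fenna takes ₹1,080,000. The 3 shares of the deceased (Marisol, Zephyr, and Xiulan) are combined into a pool of ₹3,240,000.
That pool (₹3,240,000) is divided at the grandchildren's generation into 10 shares of ₹324,000. Yannick, Rashid, Miko, Matthias, Cormac, Torin, Cassia, and Vikram each take ₹324,000. The 2 shares of the deceased (Jakob and Kaspar) are combined into a pool of ₹648,000.
That pool (₹648,000) is divided at the great-grandchildren's generation equally among Yolanda, Anna, Uma, and Teodor: ₹162,000 each.

Anna receives ₹162,000.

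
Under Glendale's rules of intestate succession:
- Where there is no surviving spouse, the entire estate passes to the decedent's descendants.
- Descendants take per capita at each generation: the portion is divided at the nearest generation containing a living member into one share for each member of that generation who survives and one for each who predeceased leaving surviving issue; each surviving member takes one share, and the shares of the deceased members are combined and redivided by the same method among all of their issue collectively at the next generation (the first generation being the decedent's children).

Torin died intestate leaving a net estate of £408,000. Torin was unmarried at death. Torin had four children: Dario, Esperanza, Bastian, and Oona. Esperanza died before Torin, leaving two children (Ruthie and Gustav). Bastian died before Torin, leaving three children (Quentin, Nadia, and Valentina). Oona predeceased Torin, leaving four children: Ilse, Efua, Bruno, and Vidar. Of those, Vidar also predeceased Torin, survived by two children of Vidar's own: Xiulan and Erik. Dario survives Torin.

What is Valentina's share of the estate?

Valentina receives £34,000.

The entire £408,000 passes to the descendants.
That amount (£408,000) is divided at the children's generation into 4 shares of £102,000. Dario takes £102,000. The 3 shares of the deceased (Esperanza, Bastian, and Oona) are combined into a pool of £306,000.
That pool (£306,000) is divided at the grandchildren's generation into 9 shares of £34,000. Ruthie, Gustav, Quentin, Nadia, Valentina, Ilse, Efua, and Bruno each take £34,000. The remaining share for the deceased Vidar (£34,000) is carried to the next generation.
That pool (£34,000) is divided at the great-grandchildren's generation equally among Xiulan and Erik: £17,000 each.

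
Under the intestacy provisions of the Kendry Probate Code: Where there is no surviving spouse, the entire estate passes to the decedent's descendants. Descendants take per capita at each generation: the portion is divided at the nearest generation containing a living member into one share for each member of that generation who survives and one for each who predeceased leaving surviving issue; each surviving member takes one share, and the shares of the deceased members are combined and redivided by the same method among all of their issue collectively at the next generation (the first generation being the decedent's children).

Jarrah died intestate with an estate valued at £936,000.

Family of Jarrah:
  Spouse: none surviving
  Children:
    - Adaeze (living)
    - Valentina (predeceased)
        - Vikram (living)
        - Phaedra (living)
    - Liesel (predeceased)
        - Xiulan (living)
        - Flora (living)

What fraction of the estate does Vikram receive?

The entire £936,000 passes to the descendants.
That amount (£936,000) is divided at the children's generation into 3 shares of £312,000. Adaeze takes £312,000. The 2 shares of the deceased (Valentina and Liesel) are combined into a pool of £624,000.
That pool (£624,000) is divided at the grandchildren's generation equally among Vikram, Phaedra, Xiulan, and Flora: £156,000 each.

Vikram receives 1/6 of the estate.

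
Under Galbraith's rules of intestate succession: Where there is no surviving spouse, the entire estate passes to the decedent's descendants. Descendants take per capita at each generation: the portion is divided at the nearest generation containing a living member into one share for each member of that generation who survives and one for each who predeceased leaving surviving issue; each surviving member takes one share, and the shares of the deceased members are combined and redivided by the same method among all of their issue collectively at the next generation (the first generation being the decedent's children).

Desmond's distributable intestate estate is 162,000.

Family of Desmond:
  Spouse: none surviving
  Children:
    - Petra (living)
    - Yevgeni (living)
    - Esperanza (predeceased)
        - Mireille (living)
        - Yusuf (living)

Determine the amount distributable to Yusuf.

The entire 162,000 passes to the descendants.
That amount (162,000) is divided at the children's generation into 3 shares of 54,000. Petra and Yevgeni each take 54,000. The remaining share for the deceased Esperanza (54,000) is carried to the next generation.
That pool (54,000) is divided at the grandchildren's generation equally among Mireille and Yusuf: 27,000 each.

Yusuf receives 27,000.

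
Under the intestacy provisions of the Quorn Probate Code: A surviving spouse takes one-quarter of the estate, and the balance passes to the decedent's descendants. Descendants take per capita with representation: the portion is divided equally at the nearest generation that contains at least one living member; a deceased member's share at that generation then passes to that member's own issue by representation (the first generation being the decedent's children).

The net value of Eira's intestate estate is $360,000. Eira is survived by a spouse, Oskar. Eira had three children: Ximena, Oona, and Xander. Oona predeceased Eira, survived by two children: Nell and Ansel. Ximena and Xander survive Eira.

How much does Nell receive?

Oskar takes one-quarter of $360,000 = $90,000. The remaining $270,000 passes to the descendants.
The descendants' portion ($270,000) is divided into 3 shares of $90,000: Ximena and Xander each take $90,000; Oona's $90,000 share passes to Oona's issue.
Oona's share ($90,000) is divided into 2 shares of $45,000: Nell and Ansel each take $45,000.

Nell receives $45,000.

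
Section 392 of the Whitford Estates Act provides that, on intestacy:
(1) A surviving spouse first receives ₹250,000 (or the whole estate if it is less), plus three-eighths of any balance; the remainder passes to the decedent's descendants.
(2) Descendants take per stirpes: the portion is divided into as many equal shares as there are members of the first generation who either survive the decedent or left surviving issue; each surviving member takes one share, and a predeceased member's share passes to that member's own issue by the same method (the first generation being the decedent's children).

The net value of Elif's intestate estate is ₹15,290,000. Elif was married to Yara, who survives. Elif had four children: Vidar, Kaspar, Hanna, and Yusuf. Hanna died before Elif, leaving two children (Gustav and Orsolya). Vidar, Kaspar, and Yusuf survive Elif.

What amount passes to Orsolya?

Orsolya receives ₹1,175,000.

Yara first takes ₹250,000, leaving a balance of ₹15,040,000. Yara then takes three-eighths of the balance (₹5,640,000), for a total of ₹5,890,000. The remaining ₹9,400,000 passes to the descendants.
The descendants' portion (₹9,400,000) is divided into 4 shares of ₹2,350,000: Vidar, Kaspar, and Yusuf each take ₹2,350,000; Hanna's ₹2,350,000 share passes to Hanna's issue.
Hanna's share (₹2,350,000) is divided into 2 shares of ₹1,175,000: Gustav and Orsolya each take ₹1,175,000.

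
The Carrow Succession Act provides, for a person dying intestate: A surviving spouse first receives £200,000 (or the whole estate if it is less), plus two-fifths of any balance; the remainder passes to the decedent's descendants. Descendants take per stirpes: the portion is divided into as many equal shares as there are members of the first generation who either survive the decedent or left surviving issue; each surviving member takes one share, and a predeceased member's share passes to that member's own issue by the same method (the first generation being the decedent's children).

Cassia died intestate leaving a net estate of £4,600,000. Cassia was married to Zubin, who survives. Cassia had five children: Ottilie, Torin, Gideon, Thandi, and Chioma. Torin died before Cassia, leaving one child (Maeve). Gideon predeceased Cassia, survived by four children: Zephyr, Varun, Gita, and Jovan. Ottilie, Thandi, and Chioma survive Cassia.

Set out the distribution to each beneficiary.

Zubin: £1,960,000; Ottilie: £528,000; Maeve: £528,000; Zephyr: £132,000; Varun: £132,000; Gita: £132,000; Jovan: £132,000; Thandi: £528,000; Chioma: £528,000

Zubin first takes £200,000, leaving a balance of £4,400,000. Zubin then takes two-fifths of the balance (£1,760,000), for a total of £1,960,000. The remaining £2,640,000 passes to the descendants.
The descendants' portion (£2,640,000) is divided into 5 shares of £528,000: Ottilie, Thandi, and Chioma each take £528,000; Torin's £528,000 share passes to Torin's issue; Gideon's £528,000 share passes to Gideon's issue.
Torin's share (£528,000) passes entirely to Maeve.
Gideon's share (£528,000) is divided into 4 shares of £132,000: Zephyr, Varun, Gita, and Jovan each take £132,000.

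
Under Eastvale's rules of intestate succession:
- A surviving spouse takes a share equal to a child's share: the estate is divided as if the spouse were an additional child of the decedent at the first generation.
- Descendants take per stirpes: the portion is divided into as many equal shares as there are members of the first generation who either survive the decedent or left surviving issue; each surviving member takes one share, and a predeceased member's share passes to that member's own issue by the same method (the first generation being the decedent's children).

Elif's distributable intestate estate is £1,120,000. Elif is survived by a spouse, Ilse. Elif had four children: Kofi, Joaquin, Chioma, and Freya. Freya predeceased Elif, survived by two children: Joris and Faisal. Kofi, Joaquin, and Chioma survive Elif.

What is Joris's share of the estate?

Joris receives £112,000.

The spouse counts as an additional share at the children's level, so there are 5 primary shares of £224,000. Ilse takes one such share (£224,000).
The children's combined portion (£896,000) is divided into 4 shares of £224,000: Kofi, Joaquin, and Chioma each take £224,000; Freya's £224,000 share passes to Freya's issue.
Freya's share (£224,000) is divided into 2 shares of £112,000: Joris and Faisal each take £112,000.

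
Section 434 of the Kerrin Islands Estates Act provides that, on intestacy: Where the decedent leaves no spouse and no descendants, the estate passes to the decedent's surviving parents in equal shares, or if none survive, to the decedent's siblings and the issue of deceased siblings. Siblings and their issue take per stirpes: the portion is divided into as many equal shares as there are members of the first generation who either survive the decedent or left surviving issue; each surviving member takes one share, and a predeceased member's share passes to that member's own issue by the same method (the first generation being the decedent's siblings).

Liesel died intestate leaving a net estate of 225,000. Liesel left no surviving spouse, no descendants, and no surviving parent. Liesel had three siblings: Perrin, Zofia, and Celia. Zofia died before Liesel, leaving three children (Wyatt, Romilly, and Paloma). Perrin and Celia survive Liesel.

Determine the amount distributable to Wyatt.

The entire 225,000 passes to the siblings and their issue.
That amount (225,000) is divided into 3 shares of 75,000: Perrin and Celia each take 75,000; Zofia's 75,000 share passes to Zofia's issue.
Zofia's share (75,000) is divided into 3 shares of 25,000: Wyatt, Romilly, and Paloma each take 25,000.

Wyatt receives 25,000.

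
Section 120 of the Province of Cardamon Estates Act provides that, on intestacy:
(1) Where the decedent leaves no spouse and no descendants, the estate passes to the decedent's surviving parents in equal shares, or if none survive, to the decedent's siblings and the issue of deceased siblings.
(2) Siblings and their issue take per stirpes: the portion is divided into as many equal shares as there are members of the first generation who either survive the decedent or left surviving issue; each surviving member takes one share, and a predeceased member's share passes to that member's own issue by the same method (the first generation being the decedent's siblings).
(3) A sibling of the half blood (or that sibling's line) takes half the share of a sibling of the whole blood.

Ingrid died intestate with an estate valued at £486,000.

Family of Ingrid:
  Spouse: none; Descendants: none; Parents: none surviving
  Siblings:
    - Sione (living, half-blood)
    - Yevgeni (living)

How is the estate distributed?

The entire £486,000 passes to the siblings and their issue.
Counting each half-blood sibling's line as half a unit, there are 3/2 units in £486,000, so one unit is £324,000. Whole-blood lines (Yevgeni) take £324,000 each; half-blood lines (Sione) take £162,000 each.

Sione: £162,000; Yevgeni: £324,000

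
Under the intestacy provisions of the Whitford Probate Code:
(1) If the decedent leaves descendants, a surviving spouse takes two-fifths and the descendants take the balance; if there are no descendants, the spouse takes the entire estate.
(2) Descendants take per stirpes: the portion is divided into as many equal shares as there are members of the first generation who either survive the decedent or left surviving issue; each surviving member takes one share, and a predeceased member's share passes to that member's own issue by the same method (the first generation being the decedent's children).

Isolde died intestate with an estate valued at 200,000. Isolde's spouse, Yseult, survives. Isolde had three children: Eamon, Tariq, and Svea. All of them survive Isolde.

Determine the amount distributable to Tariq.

Yseult takes two-fifths of 200,000 = 80,000. The remaining 120,000 passes to the descendants.
The descendants' portion (120,000) is divided into 3 shares of 40,000: Eamon, Tariq, and Svea each take 40,000.

Tariq receives 40,000.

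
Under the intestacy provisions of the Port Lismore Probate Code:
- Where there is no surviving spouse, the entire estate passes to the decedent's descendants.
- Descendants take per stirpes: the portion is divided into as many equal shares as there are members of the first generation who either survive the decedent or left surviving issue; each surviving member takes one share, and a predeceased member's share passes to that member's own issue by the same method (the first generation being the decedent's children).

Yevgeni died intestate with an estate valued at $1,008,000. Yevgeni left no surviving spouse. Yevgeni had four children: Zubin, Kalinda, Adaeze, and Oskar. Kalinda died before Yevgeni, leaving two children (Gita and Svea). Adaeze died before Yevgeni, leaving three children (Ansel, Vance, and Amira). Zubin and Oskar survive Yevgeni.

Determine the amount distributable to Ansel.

Ansel receives $84,000.

The entire $1,008,000 passes to the descendants.
That amount ($1,008,000) is divided into 4 shares of $252,000: Zubin and Oskar each take $252,000; Kalinda's $252,000 share passes to Kalinda's issue; Adaeze's $252,000 share passes to Adaeze's issue.
Kalinda's share ($252,000) is divided into 2 shares of $126,000: Gita and Svea each take $126,000.
Adaeze's share ($252,000) is divided into 3 shares of $84,000: Ansel, Vance, and Amira each take $84,000.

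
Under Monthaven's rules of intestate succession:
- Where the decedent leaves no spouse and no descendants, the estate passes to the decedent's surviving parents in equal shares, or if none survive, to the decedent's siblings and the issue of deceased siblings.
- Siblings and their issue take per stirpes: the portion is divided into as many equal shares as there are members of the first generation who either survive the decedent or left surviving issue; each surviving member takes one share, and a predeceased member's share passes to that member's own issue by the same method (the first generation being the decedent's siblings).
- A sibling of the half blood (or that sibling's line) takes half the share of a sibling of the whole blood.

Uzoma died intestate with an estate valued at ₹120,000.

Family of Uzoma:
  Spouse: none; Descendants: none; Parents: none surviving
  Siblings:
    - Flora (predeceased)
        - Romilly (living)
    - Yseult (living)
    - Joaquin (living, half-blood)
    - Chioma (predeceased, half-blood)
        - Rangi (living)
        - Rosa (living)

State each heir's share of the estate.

Romilly: ₹40,000; Yseult: ₹40,000; Joaquin: ₹20,000; Rangi: ₹10,000; Rosa: ₹10,000

The entire ₹120,000 passes to the siblings and their issue.
Counting each half-blood sibling's line as half a unit, there are 3 units in ₹120,000, so one unit is ₹40,000. Whole-blood lines (Flora and Yseult) take ₹40,000 each; half-blood lines (Joaquin and Chioma) take ₹20,000 each.
Flora's share (₹40,000) passes entirely to Romilly.
Chioma's share (₹20,000) is divided into 2 shares of ₹10,000: Rangi and Rosa each take ₹10,000.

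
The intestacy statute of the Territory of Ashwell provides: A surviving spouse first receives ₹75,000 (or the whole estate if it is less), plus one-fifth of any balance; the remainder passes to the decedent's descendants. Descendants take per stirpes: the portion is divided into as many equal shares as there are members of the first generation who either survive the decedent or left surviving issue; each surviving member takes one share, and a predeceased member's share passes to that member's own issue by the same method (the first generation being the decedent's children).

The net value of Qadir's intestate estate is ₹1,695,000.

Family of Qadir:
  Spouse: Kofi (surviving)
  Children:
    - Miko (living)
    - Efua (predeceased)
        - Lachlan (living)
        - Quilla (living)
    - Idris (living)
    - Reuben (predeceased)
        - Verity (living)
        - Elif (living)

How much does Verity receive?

Verity receives ₹162,000.

Kofi first takes ₹75,000, leaving a balance of ₹1,620,000. Kofi then takes one-fifth of the balance (₹324,000), for a total of ₹399,000. The remaining ₹1,296,000 passes to the descendants.
The descendants' portion (₹1,296,000) is divided into 4 shares of ₹324,000: Miko and Idris each take ₹324,000; Efua's ₹324,000 share passes to Efua's issue; Reuben's ₹324,000 share passes to Reuben's issue.
Efua's share (₹324,000) is divided into 2 shares of ₹162,000: Lachlan and Quilla each take ₹162,000.
Reuben's share (₹324,000) is divided into 2 shares of ₹162,000: Verity and Elif each take ₹162,000.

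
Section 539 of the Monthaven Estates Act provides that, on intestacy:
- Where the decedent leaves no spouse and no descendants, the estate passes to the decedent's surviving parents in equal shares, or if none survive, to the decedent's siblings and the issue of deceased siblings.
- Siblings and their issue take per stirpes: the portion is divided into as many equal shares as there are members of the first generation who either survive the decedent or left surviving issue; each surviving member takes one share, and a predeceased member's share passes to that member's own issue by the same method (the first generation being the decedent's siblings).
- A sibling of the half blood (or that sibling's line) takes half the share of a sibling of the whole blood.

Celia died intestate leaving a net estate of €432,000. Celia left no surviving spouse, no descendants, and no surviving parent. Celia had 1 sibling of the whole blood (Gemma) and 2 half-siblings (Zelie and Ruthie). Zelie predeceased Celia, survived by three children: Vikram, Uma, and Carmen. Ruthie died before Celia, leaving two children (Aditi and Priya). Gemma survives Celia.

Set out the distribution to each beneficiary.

Vikram: €36,000; Uma: €36,000; Carmen: €36,000; Aditi: €54,000; Priya: €54,000; Gemma: €216,000

The entire €432,000 passes to the siblings and their issue.
Counting each half-blood sibling's line as half a unit, there are 2 units in €432,000, so one unit is €216,000. Whole-blood lines (Gemma) take €216,000 each; half-blood lines (Zelie and Ruthie) take €108,000 each.
Zelie's share (€108,000) is divided into 3 shares of €36,000: Vikram, Uma, and Carmen each take €36,000.
Ruthie's share (€108,000) is divided into 2 shares of €54,000: Aditi and Priya each take €54,000.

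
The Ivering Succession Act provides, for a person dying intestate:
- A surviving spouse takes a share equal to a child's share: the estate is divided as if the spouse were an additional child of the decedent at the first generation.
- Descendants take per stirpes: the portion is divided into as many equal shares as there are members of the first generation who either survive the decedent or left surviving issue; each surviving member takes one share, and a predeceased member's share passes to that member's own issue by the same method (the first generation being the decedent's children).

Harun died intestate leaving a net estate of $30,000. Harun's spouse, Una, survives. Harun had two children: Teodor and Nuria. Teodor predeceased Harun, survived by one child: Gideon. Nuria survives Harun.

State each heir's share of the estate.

Una: $10,000; Gideon: $10,000; Nuria: $10,000

The spouse counts as an additional share at the children's level, so there are 3 primary shares of $10,000. Una takes one such share ($10,000).
The children's combined portion ($20,000) is divided into 2 shares of $10,000: Nuria takes $10,000; Teodor's $10,000 share passes to Teodor's issue.
Teodor's share ($10,000) passes entirely to Gideon.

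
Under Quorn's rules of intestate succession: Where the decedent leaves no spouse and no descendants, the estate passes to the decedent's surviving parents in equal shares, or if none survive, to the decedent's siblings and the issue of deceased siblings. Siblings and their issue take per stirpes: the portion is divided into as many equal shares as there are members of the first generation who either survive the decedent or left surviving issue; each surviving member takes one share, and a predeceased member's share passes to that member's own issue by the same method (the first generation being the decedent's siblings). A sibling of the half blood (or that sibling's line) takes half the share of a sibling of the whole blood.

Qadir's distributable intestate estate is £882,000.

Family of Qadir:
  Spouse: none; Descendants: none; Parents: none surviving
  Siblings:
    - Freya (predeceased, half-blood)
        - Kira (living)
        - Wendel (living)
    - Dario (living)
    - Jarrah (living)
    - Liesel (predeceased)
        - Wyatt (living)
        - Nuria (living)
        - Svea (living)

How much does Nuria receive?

The entire £882,000 passes to the siblings and their issue.
Counting each half-blood sibling's line as half a unit, there are 7/2 units in £882,000, so one unit is £252,000. Whole-blood lines (Dario, Jarrah, and Liesel) take £252,000 each; half-blood lines (Freya) take £126,000 each.
Freya's share (£126,000) is divided into 2 shares of £63,000: Kira and Wendel each take £63,000.
Liesel's share (£252,000) is divided into 3 shares of £84,000: Wyatt, Nuria, and Svea each take £84,000.

Nuria receives £84,000.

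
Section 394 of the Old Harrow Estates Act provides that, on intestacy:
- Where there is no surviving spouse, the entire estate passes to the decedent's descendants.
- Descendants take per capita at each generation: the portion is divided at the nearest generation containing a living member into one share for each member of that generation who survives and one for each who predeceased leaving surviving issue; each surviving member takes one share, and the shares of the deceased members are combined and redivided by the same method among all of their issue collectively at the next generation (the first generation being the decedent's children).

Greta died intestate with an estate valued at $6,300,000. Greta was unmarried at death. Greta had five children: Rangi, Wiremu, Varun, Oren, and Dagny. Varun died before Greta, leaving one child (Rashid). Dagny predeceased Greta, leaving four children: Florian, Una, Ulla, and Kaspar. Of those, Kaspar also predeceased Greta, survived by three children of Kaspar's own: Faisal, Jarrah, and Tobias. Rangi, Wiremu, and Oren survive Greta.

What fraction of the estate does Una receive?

The entire $6,300,000 passes to the descendants.
That amount ($6,300,000) is divided at the children's generation into 5 shares of $1,260,000. Rangi, Wiremu, and Oren each take $1,260,000. The 2 shares of the deceased (Varun and Dagny) are combined into a pool of $2,520,000.
That pool ($2,520,000) is divided at the grandchildren's generation into 5 shares of $504,000. Rashid, Florian, Una, and Ulla each take $504,000. The remaining share for the deceased Kaspar ($504,000) is carried to the next generation.
That pool ($504,000) is divided at the great-grandchildren's generation equally among Faisal, Jarrah, and Tobias: $168,000 each.

Una receives 2/25 of the estate.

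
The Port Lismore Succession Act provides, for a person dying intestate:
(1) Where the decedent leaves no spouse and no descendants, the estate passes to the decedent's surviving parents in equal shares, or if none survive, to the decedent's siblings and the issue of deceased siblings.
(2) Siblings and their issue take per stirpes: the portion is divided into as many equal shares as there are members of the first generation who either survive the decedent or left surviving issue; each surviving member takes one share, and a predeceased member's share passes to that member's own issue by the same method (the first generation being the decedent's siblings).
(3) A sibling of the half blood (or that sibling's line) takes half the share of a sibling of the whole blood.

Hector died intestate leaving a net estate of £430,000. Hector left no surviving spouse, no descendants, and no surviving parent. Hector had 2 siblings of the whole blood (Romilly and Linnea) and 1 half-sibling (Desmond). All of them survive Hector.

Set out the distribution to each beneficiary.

Romilly: £172,000; Linnea: £172,000; Desmond: £86,000

The entire £430,000 passes to the siblings and their issue.
Counting each half-blood sibling's line as half a unit, there are 5/2 units in £430,000, so one unit is £172,000. Whole-blood lines (Romilly and Linnea) take £172,000 each; half-blood lines (Desmond) take £86,000 each.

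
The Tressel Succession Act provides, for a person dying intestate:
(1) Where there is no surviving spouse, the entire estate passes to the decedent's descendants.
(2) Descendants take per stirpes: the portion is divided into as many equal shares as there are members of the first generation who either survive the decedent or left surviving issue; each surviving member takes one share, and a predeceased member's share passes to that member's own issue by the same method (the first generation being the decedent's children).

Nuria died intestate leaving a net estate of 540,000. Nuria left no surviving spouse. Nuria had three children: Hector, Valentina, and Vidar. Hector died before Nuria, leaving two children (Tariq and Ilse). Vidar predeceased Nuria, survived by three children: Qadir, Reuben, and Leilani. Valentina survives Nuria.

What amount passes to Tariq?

Tariq receives 90,000.

The entire 540,000 passes to the descendants.
That amount (540,000) is divided into 3 shares of 180,000: Valentina takes 180,000; Hector's 180,000 share passes to Hector's issue; Vidar's 180,000 share passes to Vidar's issue.
Hector's share (180,000) is divided into 2 shares of 90,000: Tariq and Ilse each take 90,000.
Vidar's share (180,000) is divided into 3 shares of 60,000: Qadir, Reuben, and Leilani each take 60,000.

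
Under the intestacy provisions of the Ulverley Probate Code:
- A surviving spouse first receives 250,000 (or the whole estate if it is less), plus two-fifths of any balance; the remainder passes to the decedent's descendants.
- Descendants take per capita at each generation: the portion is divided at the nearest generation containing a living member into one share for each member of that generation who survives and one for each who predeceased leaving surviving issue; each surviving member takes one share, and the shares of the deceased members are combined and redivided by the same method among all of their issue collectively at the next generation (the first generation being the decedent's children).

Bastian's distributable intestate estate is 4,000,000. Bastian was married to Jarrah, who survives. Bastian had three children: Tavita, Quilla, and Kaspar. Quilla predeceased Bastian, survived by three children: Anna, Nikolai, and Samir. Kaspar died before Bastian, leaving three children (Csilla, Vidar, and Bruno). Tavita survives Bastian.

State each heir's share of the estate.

Jarrah: 1,750,000; Tavita: 750,000; Anna: 250,000; Nikolai: 250,000; Samir: 250,000; Csilla: 250,000; Vidar: 250,000; Bruno: 250,000

Jarrah first takes 250,000, leaving a balance of 3,750,000. Jarrah then takes two-fifths of the balance (1,500,000), for a total of 1,750,000. The remaining 2,250,000 passes to the descendants.
The descendants' portion (2,250,000) is divided at the children's generation into 3 shares of 750,000. Tavita takes 750,000. The 2 shares of the deceased (Quilla and Kaspar) are combined into a pool of 1,500,000.
That pool (1,500,000) is divided at the grandchildren's generation equally among Anna, Nikolai, Samir, Csilla, Vidar, and Bruno: 250,000 each.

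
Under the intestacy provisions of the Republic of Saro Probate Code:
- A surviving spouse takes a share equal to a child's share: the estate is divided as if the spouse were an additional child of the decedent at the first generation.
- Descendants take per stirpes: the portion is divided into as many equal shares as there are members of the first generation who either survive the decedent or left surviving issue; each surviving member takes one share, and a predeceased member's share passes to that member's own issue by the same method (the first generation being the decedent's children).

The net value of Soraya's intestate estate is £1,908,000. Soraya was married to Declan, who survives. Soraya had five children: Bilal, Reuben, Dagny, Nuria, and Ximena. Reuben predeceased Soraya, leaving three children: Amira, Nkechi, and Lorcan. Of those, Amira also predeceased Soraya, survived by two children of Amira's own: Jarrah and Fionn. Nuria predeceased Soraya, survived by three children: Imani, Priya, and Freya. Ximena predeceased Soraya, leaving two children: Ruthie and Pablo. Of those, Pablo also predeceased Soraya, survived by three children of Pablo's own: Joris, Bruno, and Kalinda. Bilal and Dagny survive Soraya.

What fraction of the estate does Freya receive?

Freya receives 1/18 of the estate.

The spouse counts as an additional share at the children's level, so there are 6 primary shares of £318,000. Declan takes one such share (£318,000).
The children's combined portion (£1,590,000) is divided into 5 shares of £318,000: Bilal and Dagny each take £318,000; Reuben's £318,000 share passes to Reuben's issue; Nuria's £318,000 share passes to Nuria's issue; Ximena's £318,000 share passes to Ximena's issue.
Reuben's share (£318,000) is divided into 3 shares of £106,000: Nkechi and Lorcan each take £106,000; Amira's £106,000 share passes to Amira's issue.
Amira's share (£106,000) is divided into 2 shares of £53,000: Jarrah and Fionn each take £53,000.
Nuria's share (£318,000) is divided into 3 shares of £106,000: Imani, Priya, and Freya each take £106,000.
Ximena's share (£318,000) is divided into 2 shares of £159,000: Ruthie takes £159,000; Pablo's £159,000 share passes to Pablo's issue.
Pablo's share (£159,000) is divided into 3 shares of £53,000: Joris, Bruno, and Kalinda each take £53,000.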